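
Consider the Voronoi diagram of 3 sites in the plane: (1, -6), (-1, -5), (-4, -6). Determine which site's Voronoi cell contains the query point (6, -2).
Nearest site = (1, -6)

The Voronoi cell of site s contains exactly those query points closer to s than to any other site. Compute squared distances from q = (6, -2) to each site:
  (1 − 6)² + (-6 − -2)² = 41
  (-1 − 6)² + (-5 − -2)² = 58
  (-4 − 6)² + (-6 − -2)² = 116
Minimum is attained by (1, -6), so q lies in its Voronoi cell.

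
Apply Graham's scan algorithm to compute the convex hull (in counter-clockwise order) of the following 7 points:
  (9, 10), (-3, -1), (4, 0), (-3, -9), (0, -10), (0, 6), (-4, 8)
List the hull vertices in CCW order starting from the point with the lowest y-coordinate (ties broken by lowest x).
Hull (CCW) = [(0, -10), (9, 10), (-4, 8), (-3, -9)]

Graham scan procedure:
  1. Find the pivot p₀ = point with lowest y (tie → lowest x): (0, -10).
  2. Sort the remaining points by polar angle around p₀.
  3. Walk through sorted points, maintaining a stack; pop the top while the last three entries make a non-left turn (cross product ≤ 0).
  4. Final stack is the convex hull in CCW order: (0, -10), (9, 10), (-4, 8), (-3, -9).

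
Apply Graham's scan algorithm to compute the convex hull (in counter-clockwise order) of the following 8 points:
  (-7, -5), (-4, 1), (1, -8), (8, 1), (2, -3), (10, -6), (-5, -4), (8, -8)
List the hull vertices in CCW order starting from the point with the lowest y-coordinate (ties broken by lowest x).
Hull (CCW) = [(1, -8), (8, -8), (10, -6), (8, 1), (-4, 1), (-7, -5)]

Graham scan procedure:
  1. Find the pivot p₀ = point with lowest y (tie → lowest x): (1, -8).
  2. Sort the remaining points by polar angle around p₀.
  3. Walk through sorted points, maintaining a stack; pop the top while the last three entries make a non-left turn (cross product ≤ 0).
  4. Final stack is the convex hull in CCW order: (1, -8), (8, -8), (10, -6), (8, 1), (-4, 1), (-7, -5).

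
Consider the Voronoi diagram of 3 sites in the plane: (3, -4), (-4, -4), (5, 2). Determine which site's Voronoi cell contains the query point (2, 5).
Nearest site = (5, 2)

The Voronoi cell of site s contains exactly those query points closer to s than to any other site. Compute squared distances from q = (2, 5) to each site:
  (5 − 2)² + (2 − 5)² = 18
  (3 − 2)² + (-4 − 5)² = 82
  (-4 − 2)² + (-4 − 5)² = 117
Minimum is attained by (5, 2), so q lies in its Voronoi cell.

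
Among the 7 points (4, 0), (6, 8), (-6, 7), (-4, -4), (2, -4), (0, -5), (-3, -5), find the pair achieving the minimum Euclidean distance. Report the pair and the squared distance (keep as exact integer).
Pair = ((-4, -4), (-3, -5)); squared distance = 2

Compute all C(7, 2) = 21 pairwise squared distances (x_i − x_j)² + (y_i − y_j)². The minimum is 2, attained by the pair ((-4, -4), (-3, -5)).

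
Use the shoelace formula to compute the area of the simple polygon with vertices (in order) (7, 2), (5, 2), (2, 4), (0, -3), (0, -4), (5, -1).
Area = 51/2

Shoelace formula: Area = (1/2) |Σ_i (x_i · y_{i+1} − x_{i+1} · y_i)| (indices mod n). Compute each cross term:
  (7)(2) − (5)(2) = 4
  (5)(4) − (2)(2) = 16
  (2)(-3) − (0)(4) = -6
  (0)(-4) − (0)(-3) = 0
  (0)(-1) − (5)(-4) = 20
  (5)(2) − (7)(-1) = 17
Sum = 51, so (signed) Area = 51/2 = 51/2, |Area| = 51/2.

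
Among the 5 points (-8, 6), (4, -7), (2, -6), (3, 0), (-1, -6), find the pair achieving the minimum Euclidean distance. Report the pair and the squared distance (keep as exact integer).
Pair = ((4, -7), (2, -6)); squared distance = 5

Compute all C(5, 2) = 10 pairwise squared distances (x_i − x_j)² + (y_i − y_j)². The minimum is 5, attained by the pair ((4, -7), (2, -6)).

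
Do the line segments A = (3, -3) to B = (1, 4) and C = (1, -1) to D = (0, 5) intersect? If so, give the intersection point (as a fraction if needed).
No (intersection of containing lines falls outside at least one segment)

Parametrize and solve: t = 2, s = 2. At least one of these is outside [0, 1], so the segments do not intersect.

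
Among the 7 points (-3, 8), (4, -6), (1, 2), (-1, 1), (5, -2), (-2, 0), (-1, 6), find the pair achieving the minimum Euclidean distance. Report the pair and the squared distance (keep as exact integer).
Pair = ((-1, 1), (-2, 0)); squared distance = 2

Compute all C(7, 2) = 21 pairwise squared distances (x_i − x_j)² + (y_i − y_j)². The minimum is 2, attained by the pair ((-1, 1), (-2, 0)).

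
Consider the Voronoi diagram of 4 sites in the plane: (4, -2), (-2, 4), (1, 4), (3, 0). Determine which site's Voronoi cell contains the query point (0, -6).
Nearest site = (4, -2)

The Voronoi cell of site s contains exactly those query points closer to s than to any other site. Compute squared distances from q = (0, -6) to each site:
  (4 − 0)² + (-2 − -6)² = 32
  (3 − 0)² + (0 − -6)² = 45
  (1 − 0)² + (4 − -6)² = 101
  (-2 − 0)² + (4 − -6)² = 104
Minimum is attained by (4, -2), so q lies in its Voronoi cell.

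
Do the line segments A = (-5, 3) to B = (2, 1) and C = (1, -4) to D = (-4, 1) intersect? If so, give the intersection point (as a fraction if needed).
No (intersection of containing lines falls outside at least one segment)

Parametrize and solve: t = -1/5, s = 37/25. At least one of these is outside [0, 1], so the segments do not intersect.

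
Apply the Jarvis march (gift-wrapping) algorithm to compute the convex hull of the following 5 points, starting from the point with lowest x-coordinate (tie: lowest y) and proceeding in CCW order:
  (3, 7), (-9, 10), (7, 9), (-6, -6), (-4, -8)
Hull (CCW) = [(-9, 10), (-6, -6), (-4, -8), (7, 9)]

Jarvis march: at each step, from the current hull vertex p, select the next vertex q as the point such that every other point lies strictly to the left of (or on) the directed line p → q. (Equivalently: for every other point r, the cross product (q − p) × (r − p) ≥ 0.)
Starting point (lowest x, tie lowest y): (-9, 10). Wrap until returning to start. Resulting hull: (-9, 10), (-6, -6), (-4, -8), (7, 9).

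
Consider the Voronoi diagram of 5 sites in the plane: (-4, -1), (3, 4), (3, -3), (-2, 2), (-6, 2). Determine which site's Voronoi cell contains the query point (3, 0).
Nearest site = (3, -3)

The Voronoi cell of site s contains exactly those query points closer to s than to any other site. Compute squared distances from q = (3, 0) to each site:
  (3 − 3)² + (-3 − 0)² = 9
  (3 − 3)² + (4 − 0)² = 16
  (-2 − 3)² + (2 − 0)² = 29
  (-4 − 3)² + (-1 − 0)² = 50
  (-6 − 3)² + (2 − 0)² = 85
Minimum is attained by (3, -3), so q lies in its Voronoi cell.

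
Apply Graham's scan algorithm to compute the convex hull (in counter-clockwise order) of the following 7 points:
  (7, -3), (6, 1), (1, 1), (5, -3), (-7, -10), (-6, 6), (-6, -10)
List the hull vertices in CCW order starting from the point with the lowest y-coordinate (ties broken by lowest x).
Hull (CCW) = [(-7, -10), (-6, -10), (7, -3), (6, 1), (-6, 6)]

Graham scan procedure:
  1. Find the pivot p₀ = point with lowest y (tie → lowest x): (-7, -10).
  2. Sort the remaining points by polar angle around p₀.
  3. Walk through sorted points, maintaining a stack; pop the top while the last three entries make a non-left turn (cross product ≤ 0).
  4. Final stack is the convex hull in CCW order: (-7, -10), (-6, -10), (7, -3), (6, 1), (-6, 6).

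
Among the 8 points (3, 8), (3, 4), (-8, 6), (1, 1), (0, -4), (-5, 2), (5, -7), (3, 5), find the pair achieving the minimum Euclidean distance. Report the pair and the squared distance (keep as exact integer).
Pair = ((3, 4), (3, 5)); squared distance = 1

Compute all C(8, 2) = 28 pairwise squared distances (x_i − x_j)² + (y_i − y_j)². The minimum is 1, attained by the pair ((3, 4), (3, 5)).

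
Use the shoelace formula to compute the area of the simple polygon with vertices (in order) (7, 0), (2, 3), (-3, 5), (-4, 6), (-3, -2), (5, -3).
Area = 54

Shoelace formula: Area = (1/2) |Σ_i (x_i · y_{i+1} − x_{i+1} · y_i)| (indices mod n). Compute each cross term:
  (7)(3) − (2)(0) = 21
  (2)(5) − (-3)(3) = 19
  (-3)(6) − (-4)(5) = 2
  (-4)(-2) − (-3)(6) = 26
  (-3)(-3) − (5)(-2) = 19
  (5)(0) − (7)(-3) = 21
Sum = 108, so (signed) Area = 108/2 = 54, |Area| = 54.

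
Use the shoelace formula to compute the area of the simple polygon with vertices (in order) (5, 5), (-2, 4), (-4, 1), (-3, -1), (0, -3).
Area = 75/2

Shoelace formula: Area = (1/2) |Σ_i (x_i · y_{i+1} − x_{i+1} · y_i)| (indices mod n). Compute each cross term:
  (5)(4) − (-2)(5) = 30
  (-2)(1) − (-4)(4) = 14
  (-4)(-1) − (-3)(1) = 7
  (-3)(-3) − (0)(-1) = 9
  (0)(5) − (5)(-3) = 15
Sum = 75, so (signed) Area = 75/2 = 75/2, |Area| = 75/2.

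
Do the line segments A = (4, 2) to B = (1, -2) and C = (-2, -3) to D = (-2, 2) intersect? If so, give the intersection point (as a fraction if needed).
No (intersection of containing lines falls outside at least one segment)

Parametrize and solve: t = 2, s = -3/5. At least one of these is outside [0, 1], so the segments do not intersect.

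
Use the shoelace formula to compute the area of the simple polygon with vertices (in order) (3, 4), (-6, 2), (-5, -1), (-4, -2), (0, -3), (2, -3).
Area = 87/2

Shoelace formula: Area = (1/2) |Σ_i (x_i · y_{i+1} − x_{i+1} · y_i)| (indices mod n). Compute each cross term:
  (3)(2) − (-6)(4) = 30
  (-6)(-1) − (-5)(2) = 16
  (-5)(-2) − (-4)(-1) = 6
  (-4)(-3) − (0)(-2) = 12
  (0)(-3) − (2)(-3) = 6
  (2)(4) − (3)(-3) = 17
Sum = 87, so (signed) Area = 87/2 = 87/2, |Area| = 87/2.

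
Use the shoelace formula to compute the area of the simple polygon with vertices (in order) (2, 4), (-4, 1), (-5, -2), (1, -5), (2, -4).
Area = 40

Shoelace formula: Area = (1/2) |Σ_i (x_i · y_{i+1} − x_{i+1} · y_i)| (indices mod n). Compute each cross term:
  (2)(1) − (-4)(4) = 18
  (-4)(-2) − (-5)(1) = 13
  (-5)(-5) − (1)(-2) = 27
  (1)(-4) − (2)(-5) = 6
  (2)(4) − (2)(-4) = 16
Sum = 80, so (signed) Area = 80/2 = 40, |Area| = 40.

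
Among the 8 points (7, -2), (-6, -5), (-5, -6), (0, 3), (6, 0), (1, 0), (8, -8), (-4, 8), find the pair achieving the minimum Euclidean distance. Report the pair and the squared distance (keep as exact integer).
Pair = ((-6, -5), (-5, -6)); squared distance = 2

Compute all C(8, 2) = 28 pairwise squared distances (x_i − x_j)² + (y_i − y_j)². The minimum is 2, attained by the pair ((-6, -5), (-5, -6)).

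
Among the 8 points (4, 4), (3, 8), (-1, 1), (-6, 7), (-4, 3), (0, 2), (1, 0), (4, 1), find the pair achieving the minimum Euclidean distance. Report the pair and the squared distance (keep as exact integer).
Pair = ((-1, 1), (0, 2)); squared distance = 2

Compute all C(8, 2) = 28 pairwise squared distances (x_i − x_j)² + (y_i − y_j)². The minimum is 2, attained by the pair ((-1, 1), (0, 2)).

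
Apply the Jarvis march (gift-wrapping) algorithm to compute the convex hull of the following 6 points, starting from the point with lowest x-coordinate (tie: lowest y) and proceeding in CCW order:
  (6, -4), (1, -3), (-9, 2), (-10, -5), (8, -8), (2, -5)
Hull (CCW) = [(-10, -5), (8, -8), (6, -4), (-9, 2)]

Jarvis march: at each step, from the current hull vertex p, select the next vertex q as the point such that every other point lies strictly to the left of (or on) the directed line p → q. (Equivalently: for every other point r, the cross product (q − p) × (r − p) ≥ 0.)
Starting point (lowest x, tie lowest y): (-10, -5). Wrap until returning to start. Resulting hull: (-10, -5), (8, -8), (6, -4), (-9, 2).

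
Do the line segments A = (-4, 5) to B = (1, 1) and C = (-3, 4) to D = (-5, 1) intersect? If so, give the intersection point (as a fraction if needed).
No (intersection of containing lines falls outside at least one segment)

Parametrize and solve: t = 5/23, s = -1/23. At least one of these is outside [0, 1], so the segments do not intersect.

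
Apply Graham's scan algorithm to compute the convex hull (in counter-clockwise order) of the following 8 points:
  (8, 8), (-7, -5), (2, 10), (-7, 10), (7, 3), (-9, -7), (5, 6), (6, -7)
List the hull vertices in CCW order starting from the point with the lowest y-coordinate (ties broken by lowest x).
Hull (CCW) = [(-9, -7), (6, -7), (8, 8), (2, 10), (-7, 10)]

Graham scan procedure:
  1. Find the pivot p₀ = point with lowest y (tie → lowest x): (-9, -7).
  2. Sort the remaining points by polar angle around p₀.
  3. Walk through sorted points, maintaining a stack; pop the top while the last three entries make a non-left turn (cross product ≤ 0).
  4. Final stack is the convex hull in CCW order: (-9, -7), (6, -7), (8, 8), (2, 10), (-7, 10).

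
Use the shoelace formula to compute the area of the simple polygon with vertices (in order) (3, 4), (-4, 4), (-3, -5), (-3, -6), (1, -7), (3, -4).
Area = 131/2

Shoelace formula: Area = (1/2) |Σ_i (x_i · y_{i+1} − x_{i+1} · y_i)| (indices mod n). Compute each cross term:
  (3)(4) − (-4)(4) = 28
  (-4)(-5) − (-3)(4) = 32
  (-3)(-6) − (-3)(-5) = 3
  (-3)(-7) − (1)(-6) = 27
  (1)(-4) − (3)(-7) = 17
  (3)(4) − (3)(-4) = 24
Sum = 131, so (signed) Area = 131/2 = 131/2, |Area| = 131/2.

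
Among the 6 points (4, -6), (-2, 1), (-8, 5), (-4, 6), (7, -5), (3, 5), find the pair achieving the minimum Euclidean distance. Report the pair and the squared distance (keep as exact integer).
Pair = ((4, -6), (7, -5)); squared distance = 10

Compute all C(6, 2) = 15 pairwise squared distances (x_i − x_j)² + (y_i − y_j)². The minimum is 10, attained by the pair ((4, -6), (7, -5)).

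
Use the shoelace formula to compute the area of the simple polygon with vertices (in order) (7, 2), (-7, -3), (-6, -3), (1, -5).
Area = 33

Shoelace formula: Area = (1/2) |Σ_i (x_i · y_{i+1} − x_{i+1} · y_i)| (indices mod n). Compute each cross term:
  (7)(-3) − (-7)(2) = -7
  (-7)(-3) − (-6)(-3) = 3
  (-6)(-5) − (1)(-3) = 33
  (1)(2) − (7)(-5) = 37
Sum = 66, so (signed) Area = 66/2 = 33, |Area| = 33.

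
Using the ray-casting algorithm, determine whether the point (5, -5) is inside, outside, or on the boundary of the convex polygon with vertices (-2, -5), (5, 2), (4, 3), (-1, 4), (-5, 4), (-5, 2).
The point (5, -5) lies strictly outside the polygon

Cast a horizontal ray to the right from the query point and count how many polygon edges it crosses (each edge strictly once or zero times, handled with the usual half-open convention). 
Parity of crossings → even ⇒ outside.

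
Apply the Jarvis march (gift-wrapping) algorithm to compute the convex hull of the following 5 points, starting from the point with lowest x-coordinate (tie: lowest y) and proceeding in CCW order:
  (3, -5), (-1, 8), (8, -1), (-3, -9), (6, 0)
Hull (CCW) = [(-3, -9), (3, -5), (8, -1), (-1, 8)]

Jarvis march: at each step, from the current hull vertex p, select the next vertex q as the point such that every other point lies strictly to the left of (or on) the directed line p → q. (Equivalently: for every other point r, the cross product (q − p) × (r − p) ≥ 0.)
Starting point (lowest x, tie lowest y): (-3, -9). Wrap until returning to start. Resulting hull: (-3, -9), (3, -5), (8, -1), (-1, 8).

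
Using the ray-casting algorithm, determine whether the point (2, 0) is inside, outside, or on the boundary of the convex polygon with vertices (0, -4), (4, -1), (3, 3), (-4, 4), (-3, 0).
The point (2, 0) lies strictly inside the polygon

Cast a horizontal ray to the right from the query point and count how many polygon edges it crosses (each edge strictly once or zero times, handled with the usual half-open convention). 
Parity of crossings → odd ⇒ inside.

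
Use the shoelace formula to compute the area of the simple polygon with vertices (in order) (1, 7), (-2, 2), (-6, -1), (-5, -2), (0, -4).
Area = 61/2

Shoelace formula: Area = (1/2) |Σ_i (x_i · y_{i+1} − x_{i+1} · y_i)| (indices mod n). Compute each cross term:
  (1)(2) − (-2)(7) = 16
  (-2)(-1) − (-6)(2) = 14
  (-6)(-2) − (-5)(-1) = 7
  (-5)(-4) − (0)(-2) = 20
  (0)(7) − (1)(-4) = 4
Sum = 61, so (signed) Area = 61/2 = 61/2, |Area| = 61/2.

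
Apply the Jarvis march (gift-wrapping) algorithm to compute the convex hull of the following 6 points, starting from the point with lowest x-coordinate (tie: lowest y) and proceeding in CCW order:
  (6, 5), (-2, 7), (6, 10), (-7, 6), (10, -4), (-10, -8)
Hull (CCW) = [(-10, -8), (10, -4), (6, 10), (-7, 6)]

Jarvis march: at each step, from the current hull vertex p, select the next vertex q as the point such that every other point lies strictly to the left of (or on) the directed line p → q. (Equivalently: for every other point r, the cross product (q − p) × (r − p) ≥ 0.)
Starting point (lowest x, tie lowest y): (-10, -8). Wrap until returning to start. Resulting hull: (-10, -8), (10, -4), (6, 10), (-7, 6).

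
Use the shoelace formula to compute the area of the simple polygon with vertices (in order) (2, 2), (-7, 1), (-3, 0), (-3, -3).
Area = 14

Shoelace formula: Area = (1/2) |Σ_i (x_i · y_{i+1} − x_{i+1} · y_i)| (indices mod n). Compute each cross term:
  (2)(1) − (-7)(2) = 16
  (-7)(0) − (-3)(1) = 3
  (-3)(-3) − (-3)(0) = 9
  (-3)(2) − (2)(-3) = 0
Sum = 28, so (signed) Area = 28/2 = 14, |Area| = 14.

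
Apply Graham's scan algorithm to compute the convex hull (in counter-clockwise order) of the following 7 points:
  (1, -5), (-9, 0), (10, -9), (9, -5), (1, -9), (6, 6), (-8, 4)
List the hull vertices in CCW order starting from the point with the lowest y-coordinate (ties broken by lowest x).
Hull (CCW) = [(1, -9), (10, -9), (9, -5), (6, 6), (-8, 4), (-9, 0)]

Graham scan procedure:
  1. Find the pivot p₀ = point with lowest y (tie → lowest x): (1, -9).
  2. Sort the remaining points by polar angle around p₀.
  3. Walk through sorted points, maintaining a stack; pop the top while the last three entries make a non-left turn (cross product ≤ 0).
  4. Final stack is the convex hull in CCW order: (1, -9), (10, -9), (9, -5), (6, 6), (-8, 4), (-9, 0).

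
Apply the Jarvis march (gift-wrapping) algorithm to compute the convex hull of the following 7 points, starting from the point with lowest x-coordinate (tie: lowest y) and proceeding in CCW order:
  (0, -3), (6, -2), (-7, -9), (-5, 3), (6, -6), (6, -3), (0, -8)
Hull (CCW) = [(-7, -9), (0, -8), (6, -6), (6, -2), (-5, 3)]

Jarvis march: at each step, from the current hull vertex p, select the next vertex q as the point such that every other point lies strictly to the left of (or on) the directed line p → q. (Equivalently: for every other point r, the cross product (q − p) × (r − p) ≥ 0.)
Starting point (lowest x, tie lowest y): (-7, -9). Wrap until returning to start. Resulting hull: (-7, -9), (0, -8), (6, -6), (6, -2), (-5, 3).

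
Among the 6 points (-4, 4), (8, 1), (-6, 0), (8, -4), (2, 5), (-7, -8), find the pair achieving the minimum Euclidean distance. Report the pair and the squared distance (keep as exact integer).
Pair = ((-4, 4), (-6, 0)); squared distance = 20

Compute all C(6, 2) = 15 pairwise squared distances (x_i − x_j)² + (y_i − y_j)². The minimum is 20, attained by the pair ((-4, 4), (-6, 0)).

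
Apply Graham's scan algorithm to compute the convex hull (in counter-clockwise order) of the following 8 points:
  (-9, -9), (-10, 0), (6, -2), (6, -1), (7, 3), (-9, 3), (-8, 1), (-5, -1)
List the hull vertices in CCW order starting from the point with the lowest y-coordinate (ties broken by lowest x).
Hull (CCW) = [(-9, -9), (6, -2), (7, 3), (-9, 3), (-10, 0)]

Graham scan procedure:
  1. Find the pivot p₀ = point with lowest y (tie → lowest x): (-9, -9).
  2. Sort the remaining points by polar angle around p₀.
  3. Walk through sorted points, maintaining a stack; pop the top while the last three entries make a non-left turn (cross product ≤ 0).
  4. Final stack is the convex hull in CCW order: (-9, -9), (6, -2), (7, 3), (-9, 3), (-10, 0).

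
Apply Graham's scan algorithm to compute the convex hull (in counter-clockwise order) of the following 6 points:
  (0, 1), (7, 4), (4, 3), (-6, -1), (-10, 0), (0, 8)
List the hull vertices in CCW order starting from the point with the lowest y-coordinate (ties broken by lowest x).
Hull (CCW) = [(-6, -1), (0, 1), (7, 4), (0, 8), (-10, 0)]

Graham scan procedure:
  1. Find the pivot p₀ = point with lowest y (tie → lowest x): (-6, -1).
  2. Sort the remaining points by polar angle around p₀.
  3. Walk through sorted points, maintaining a stack; pop the top while the last three entries make a non-left turn (cross product ≤ 0).
  4. Final stack is the convex hull in CCW order: (-6, -1), (0, 1), (7, 4), (0, 8), (-10, 0).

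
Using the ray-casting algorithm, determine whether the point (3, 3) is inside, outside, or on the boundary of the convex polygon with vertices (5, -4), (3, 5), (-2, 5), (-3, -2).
The point (3, 3) lies strictly inside the polygon

Cast a horizontal ray to the right from the query point and count how many polygon edges it crosses (each edge strictly once or zero times, handled with the usual half-open convention). 
Parity of crossings → odd ⇒ inside.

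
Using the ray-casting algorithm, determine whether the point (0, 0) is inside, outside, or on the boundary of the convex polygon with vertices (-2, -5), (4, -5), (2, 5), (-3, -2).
The point (0, 0) lies strictly inside the polygon

Cast a horizontal ray to the right from the query point and count how many polygon edges it crosses (each edge strictly once or zero times, handled with the usual half-open convention). 
Parity of crossings → odd ⇒ inside.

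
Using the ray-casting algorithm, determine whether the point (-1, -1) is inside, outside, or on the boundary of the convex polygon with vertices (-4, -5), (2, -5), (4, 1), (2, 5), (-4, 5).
The point (-1, -1) lies strictly inside the polygon

Cast a horizontal ray to the right from the query point and count how many polygon edges it crosses (each edge strictly once or zero times, handled with the usual half-open convention). 
Parity of crossings → odd ⇒ inside.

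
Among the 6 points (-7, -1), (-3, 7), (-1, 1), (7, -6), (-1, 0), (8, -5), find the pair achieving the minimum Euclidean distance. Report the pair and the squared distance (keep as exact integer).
Pair = ((-1, 1), (-1, 0)); squared distance = 1

Compute all C(6, 2) = 15 pairwise squared distances (x_i − x_j)² + (y_i − y_j)². The minimum is 1, attained by the pair ((-1, 1), (-1, 0)).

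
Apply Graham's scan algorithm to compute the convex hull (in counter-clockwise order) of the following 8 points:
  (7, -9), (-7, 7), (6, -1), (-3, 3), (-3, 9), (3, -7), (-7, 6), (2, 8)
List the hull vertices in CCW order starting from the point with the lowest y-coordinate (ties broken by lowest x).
Hull (CCW) = [(7, -9), (6, -1), (2, 8), (-3, 9), (-7, 7), (-7, 6), (3, -7)]

Graham scan procedure:
  1. Find the pivot p₀ = point with lowest y (tie → lowest x): (7, -9).
  2. Sort the remaining points by polar angle around p₀.
  3. Walk through sorted points, maintaining a stack; pop the top while the last three entries make a non-left turn (cross product ≤ 0).
  4. Final stack is the convex hull in CCW order: (7, -9), (6, -1), (2, 8), (-3, 9), (-7, 7), (-7, 6), (3, -7).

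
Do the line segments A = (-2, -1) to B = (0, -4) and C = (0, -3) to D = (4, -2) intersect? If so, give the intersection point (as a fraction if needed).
No (intersection of containing lines falls outside at least one segment)

Parametrize and solve: t = 5/7, s = -1/7. At least one of these is outside [0, 1], so the segments do not intersect.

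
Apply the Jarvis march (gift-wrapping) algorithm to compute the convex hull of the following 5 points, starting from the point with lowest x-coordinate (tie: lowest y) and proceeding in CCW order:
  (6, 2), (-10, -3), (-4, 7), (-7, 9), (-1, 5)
Hull (CCW) = [(-10, -3), (6, 2), (-7, 9)]

Jarvis march: at each step, from the current hull vertex p, select the next vertex q as the point such that every other point lies strictly to the left of (or on) the directed line p → q. (Equivalently: for every other point r, the cross product (q − p) × (r − p) ≥ 0.)
Starting point (lowest x, tie lowest y): (-10, -3). Wrap until returning to start. Resulting hull: (-10, -3), (6, 2), (-7, 9).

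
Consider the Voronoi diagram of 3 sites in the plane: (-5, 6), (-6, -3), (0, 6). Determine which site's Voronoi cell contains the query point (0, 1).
Nearest site = (0, 6)

The Voronoi cell of site s contains exactly those query points closer to s than to any other site. Compute squared distances from q = (0, 1) to each site:
  (0 − 0)² + (6 − 1)² = 25
  (-5 − 0)² + (6 − 1)² = 50
  (-6 − 0)² + (-3 − 1)² = 52
Minimum is attained by (0, 6), so q lies in its Voronoi cell.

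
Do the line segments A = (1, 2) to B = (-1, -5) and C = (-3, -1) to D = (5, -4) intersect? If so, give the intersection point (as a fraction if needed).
Yes; intersection at (-5/31, -64/31) (t = 18/31 on AB, s = 11/31 on CD)

Parametrize AB as A + t(B − A) = (1 + -2 t, 2 + -7 t) and CD as C + s(D − C) = (-3 + 8 s, -1 + -3 s). Solve the linear system for (t, s). Determinant = -62 ≠ 0, so a unique intersection of the containing lines exists. Solution: t = 18/31, s = 11/31 — both in [0, 1], so the segments cross. Intersection point: (-5/31, -64/31).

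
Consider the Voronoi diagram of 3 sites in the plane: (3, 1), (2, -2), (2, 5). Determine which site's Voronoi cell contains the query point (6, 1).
Nearest site = (3, 1)

The Voronoi cell of site s contains exactly those query points closer to s than to any other site. Compute squared distances from q = (6, 1) to each site:
  (3 − 6)² + (1 − 1)² = 9
  (2 − 6)² + (-2 − 1)² = 25
  (2 − 6)² + (5 − 1)² = 32
Minimum is attained by (3, 1), so q lies in its Voronoi cell.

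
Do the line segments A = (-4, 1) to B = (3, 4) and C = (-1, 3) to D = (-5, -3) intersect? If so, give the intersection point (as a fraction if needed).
Yes; intersection at (-5/3, 2) (t = 1/3 on AB, s = 1/6 on CD)

Parametrize AB as A + t(B − A) = (-4 + 7 t, 1 + 3 t) and CD as C + s(D − C) = (-1 + -4 s, 3 + -6 s). Solve the linear system for (t, s). Determinant = 30 ≠ 0, so a unique intersection of the containing lines exists. Solution: t = 1/3, s = 1/6 — both in [0, 1], so the segments cross. Intersection point: (-5/3, 2).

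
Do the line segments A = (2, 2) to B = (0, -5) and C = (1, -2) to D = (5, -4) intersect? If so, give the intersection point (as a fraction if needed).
No (intersection of containing lines falls outside at least one segment)

Parametrize and solve: t = 9/16, s = -1/32. At least one of these is outside [0, 1], so the segments do not intersect.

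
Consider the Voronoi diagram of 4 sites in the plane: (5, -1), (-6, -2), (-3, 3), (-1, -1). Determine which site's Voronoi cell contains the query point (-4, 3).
Nearest site = (-3, 3)

The Voronoi cell of site s contains exactly those query points closer to s than to any other site. Compute squared distances from q = (-4, 3) to each site:
  (-3 − -4)² + (3 − 3)² = 1
  (-1 − -4)² + (-1 − 3)² = 25
  (-6 − -4)² + (-2 − 3)² = 29
  (5 − -4)² + (-1 − 3)² = 97
Minimum is attained by (-3, 3), so q lies in its Voronoi cell.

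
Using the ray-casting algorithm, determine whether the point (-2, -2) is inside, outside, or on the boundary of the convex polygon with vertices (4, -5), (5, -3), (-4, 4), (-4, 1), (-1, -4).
The point (-2, -2) lies strictly inside the polygon

Cast a horizontal ray to the right from the query point and count how many polygon edges it crosses (each edge strictly once or zero times, handled with the usual half-open convention). 
Parity of crossings → odd ⇒ inside.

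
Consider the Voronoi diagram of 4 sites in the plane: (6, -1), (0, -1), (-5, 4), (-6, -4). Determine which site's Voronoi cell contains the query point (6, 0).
Nearest site = (6, -1)

The Voronoi cell of site s contains exactly those query points closer to s than to any other site. Compute squared distances from q = (6, 0) to each site:
  (6 − 6)² + (-1 − 0)² = 1
  (0 − 6)² + (-1 − 0)² = 37
  (-5 − 6)² + (4 − 0)² = 137
  (-6 − 6)² + (-4 − 0)² = 160
Minimum is attained by (6, -1), so q lies in its Voronoi cell.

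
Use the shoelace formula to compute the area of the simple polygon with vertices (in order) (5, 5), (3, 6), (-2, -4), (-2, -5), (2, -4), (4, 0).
Area = 71/2

Shoelace formula: Area = (1/2) |Σ_i (x_i · y_{i+1} − x_{i+1} · y_i)| (indices mod n). Compute each cross term:
  (5)(6) − (3)(5) = 15
  (3)(-4) − (-2)(6) = 0
  (-2)(-5) − (-2)(-4) = 2
  (-2)(-4) − (2)(-5) = 18
  (2)(0) − (4)(-4) = 16
  (4)(5) − (5)(0) = 20
Sum = 71, so (signed) Area = 71/2 = 71/2, |Area| = 71/2.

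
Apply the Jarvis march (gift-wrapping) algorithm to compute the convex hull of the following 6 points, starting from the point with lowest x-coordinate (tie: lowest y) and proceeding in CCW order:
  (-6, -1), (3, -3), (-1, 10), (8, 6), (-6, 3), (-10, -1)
Hull (CCW) = [(-10, -1), (3, -3), (8, 6), (-1, 10)]

Jarvis march: at each step, from the current hull vertex p, select the next vertex q as the point such that every other point lies strictly to the left of (or on) the directed line p → q. (Equivalently: for every other point r, the cross product (q − p) × (r − p) ≥ 0.)
Starting point (lowest x, tie lowest y): (-10, -1). Wrap until returning to start. Resulting hull: (-10, -1), (3, -3), (8, 6), (-1, 10).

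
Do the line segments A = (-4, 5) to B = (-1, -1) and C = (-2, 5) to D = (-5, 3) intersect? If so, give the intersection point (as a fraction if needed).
Yes; intersection at (-7/2, 4) (t = 1/6 on AB, s = 1/2 on CD)

Parametrize AB as A + t(B − A) = (-4 + 3 t, 5 + -6 t) and CD as C + s(D − C) = (-2 + -3 s, 5 + -2 s). Solve the linear system for (t, s). Determinant = 24 ≠ 0, so a unique intersection of the containing lines exists. Solution: t = 1/6, s = 1/2 — both in [0, 1], so the segments cross. Intersection point: (-7/2, 4).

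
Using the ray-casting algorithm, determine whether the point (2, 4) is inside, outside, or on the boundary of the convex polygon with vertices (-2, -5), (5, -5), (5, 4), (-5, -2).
The point (2, 4) lies strictly outside the polygon

Cast a horizontal ray to the right from the query point and count how many polygon edges it crosses (each edge strictly once or zero times, handled with the usual half-open convention). 
Parity of crossings → even ⇒ outside.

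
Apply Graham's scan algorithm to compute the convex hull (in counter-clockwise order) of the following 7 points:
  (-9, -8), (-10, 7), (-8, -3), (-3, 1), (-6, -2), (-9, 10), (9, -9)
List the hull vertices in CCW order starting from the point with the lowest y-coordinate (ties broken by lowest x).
Hull (CCW) = [(9, -9), (-9, 10), (-10, 7), (-9, -8)]

Graham scan procedure:
  1. Find the pivot p₀ = point with lowest y (tie → lowest x): (9, -9).
  2. Sort the remaining points by polar angle around p₀.
  3. Walk through sorted points, maintaining a stack; pop the top while the last three entries make a non-left turn (cross product ≤ 0).
  4. Final stack is the convex hull in CCW order: (9, -9), (-9, 10), (-10, 7), (-9, -8).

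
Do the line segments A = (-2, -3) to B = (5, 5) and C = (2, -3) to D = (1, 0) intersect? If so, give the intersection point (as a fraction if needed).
No (intersection of containing lines falls outside at least one segment)

Parametrize and solve: t = 12/29, s = 32/29. At least one of these is outside [0, 1], so the segments do not intersect.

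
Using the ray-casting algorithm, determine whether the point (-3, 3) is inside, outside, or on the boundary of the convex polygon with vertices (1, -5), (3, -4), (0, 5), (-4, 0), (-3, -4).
The point (-3, 3) lies strictly outside the polygon

Cast a horizontal ray to the right from the query point and count how many polygon edges it crosses (each edge strictly once or zero times, handled with the usual half-open convention). 
Parity of crossings → even ⇒ outside.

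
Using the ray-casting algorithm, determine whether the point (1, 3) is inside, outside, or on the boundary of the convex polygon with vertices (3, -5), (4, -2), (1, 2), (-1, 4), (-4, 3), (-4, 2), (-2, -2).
The point (1, 3) lies strictly outside the polygon

Cast a horizontal ray to the right from the query point and count how many polygon edges it crosses (each edge strictly once or zero times, handled with the usual half-open convention). 
Parity of crossings → even ⇒ outside.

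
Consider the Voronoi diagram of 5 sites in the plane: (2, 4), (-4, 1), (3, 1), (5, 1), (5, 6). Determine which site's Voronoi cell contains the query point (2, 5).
Nearest site = (2, 4)

The Voronoi cell of site s contains exactly those query points closer to s than to any other site. Compute squared distances from q = (2, 5) to each site:
  (2 − 2)² + (4 − 5)² = 1
  (5 − 2)² + (6 − 5)² = 10
  (3 − 2)² + (1 − 5)² = 17
  (5 − 2)² + (1 − 5)² = 25
  (-4 − 2)² + (1 − 5)² = 52
Minimum is attained by (2, 4), so q lies in its Voronoi cell.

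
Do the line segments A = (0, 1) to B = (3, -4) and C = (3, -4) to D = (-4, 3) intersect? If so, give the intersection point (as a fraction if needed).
Yes; intersection at (3, -4) (t = 1 on AB, s = 0 on CD)

Parametrize AB as A + t(B − A) = (0 + 3 t, 1 + -5 t) and CD as C + s(D − C) = (3 + -7 s, -4 + 7 s). Solve the linear system for (t, s). Determinant = 14 ≠ 0, so a unique intersection of the containing lines exists. Solution: t = 1, s = 0 — both in [0, 1], so the segments cross. Intersection point: (3, -4).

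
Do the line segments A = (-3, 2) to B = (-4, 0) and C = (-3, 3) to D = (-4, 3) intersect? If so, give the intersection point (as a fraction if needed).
No (intersection of containing lines falls outside at least one segment)

Parametrize and solve: t = -1/2, s = -1/2. At least one of these is outside [0, 1], so the segments do not intersect.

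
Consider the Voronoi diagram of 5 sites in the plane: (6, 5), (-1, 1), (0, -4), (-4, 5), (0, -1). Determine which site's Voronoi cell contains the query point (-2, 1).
Nearest site = (-1, 1)

The Voronoi cell of site s contains exactly those query points closer to s than to any other site. Compute squared distances from q = (-2, 1) to each site:
  (-1 − -2)² + (1 − 1)² = 1
  (0 − -2)² + (-1 − 1)² = 8
  (-4 − -2)² + (5 − 1)² = 20
  (0 − -2)² + (-4 − 1)² = 29
  (6 − -2)² + (5 − 1)² = 80
Minimum is attained by (-1, 1), so q lies in its Voronoi cell.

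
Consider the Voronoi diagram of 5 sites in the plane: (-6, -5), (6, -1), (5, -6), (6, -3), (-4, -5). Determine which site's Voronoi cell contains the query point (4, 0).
Nearest site = (6, -1)

The Voronoi cell of site s contains exactly those query points closer to s than to any other site. Compute squared distances from q = (4, 0) to each site:
  (6 − 4)² + (-1 − 0)² = 5
  (6 − 4)² + (-3 − 0)² = 13
  (5 − 4)² + (-6 − 0)² = 37
  (-4 − 4)² + (-5 − 0)² = 89
  (-6 − 4)² + (-5 − 0)² = 125
Minimum is attained by (6, -1), so q lies in its Voronoi cell.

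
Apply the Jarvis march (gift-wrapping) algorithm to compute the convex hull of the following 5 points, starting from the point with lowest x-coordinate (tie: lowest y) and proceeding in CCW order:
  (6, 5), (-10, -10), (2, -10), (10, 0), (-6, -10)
Hull (CCW) = [(-10, -10), (2, -10), (10, 0), (6, 5)]

Jarvis march: at each step, from the current hull vertex p, select the next vertex q as the point such that every other point lies strictly to the left of (or on) the directed line p → q. (Equivalently: for every other point r, the cross product (q − p) × (r − p) ≥ 0.)
Starting point (lowest x, tie lowest y): (-10, -10). Wrap until returning to start. Resulting hull: (-10, -10), (2, -10), (10, 0), (6, 5).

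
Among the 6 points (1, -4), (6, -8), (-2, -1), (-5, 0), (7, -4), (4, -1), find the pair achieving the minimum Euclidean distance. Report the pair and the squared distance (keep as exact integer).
Pair = ((-2, -1), (-5, 0)); squared distance = 10

Compute all C(6, 2) = 15 pairwise squared distances (x_i − x_j)² + (y_i − y_j)². The minimum is 10, attained by the pair ((-2, -1), (-5, 0)).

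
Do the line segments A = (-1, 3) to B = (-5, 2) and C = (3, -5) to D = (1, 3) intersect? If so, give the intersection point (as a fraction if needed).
No (intersection of containing lines falls outside at least one segment)

Parametrize and solve: t = -8/17, s = 18/17. At least one of these is outside [0, 1], so the segments do not intersect.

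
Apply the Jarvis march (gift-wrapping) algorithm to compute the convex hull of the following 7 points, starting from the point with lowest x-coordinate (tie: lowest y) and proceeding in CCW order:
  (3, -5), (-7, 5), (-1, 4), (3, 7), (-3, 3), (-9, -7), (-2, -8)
Hull (CCW) = [(-9, -7), (-2, -8), (3, -5), (3, 7), (-7, 5)]

Jarvis march: at each step, from the current hull vertex p, select the next vertex q as the point such that every other point lies strictly to the left of (or on) the directed line p → q. (Equivalently: for every other point r, the cross product (q − p) × (r − p) ≥ 0.)
Starting point (lowest x, tie lowest y): (-9, -7). Wrap until returning to start. Resulting hull: (-9, -7), (-2, -8), (3, -5), (3, 7), (-7, 5).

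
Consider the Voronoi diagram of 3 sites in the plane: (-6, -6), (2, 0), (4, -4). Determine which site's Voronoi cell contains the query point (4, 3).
Nearest site = (2, 0)

The Voronoi cell of site s contains exactly those query points closer to s than to any other site. Compute squared distances from q = (4, 3) to each site:
  (2 − 4)² + (0 − 3)² = 13
  (4 − 4)² + (-4 − 3)² = 49
  (-6 − 4)² + (-6 − 3)² = 181
Minimum is attained by (2, 0), so q lies in its Voronoi cell.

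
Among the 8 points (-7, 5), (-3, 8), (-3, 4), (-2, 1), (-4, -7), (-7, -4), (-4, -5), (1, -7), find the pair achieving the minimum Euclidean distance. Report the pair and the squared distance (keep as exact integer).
Pair = ((-4, -7), (-4, -5)); squared distance = 4

Compute all C(8, 2) = 28 pairwise squared distances (x_i − x_j)² + (y_i − y_j)². The minimum is 4, attained by the pair ((-4, -7), (-4, -5)).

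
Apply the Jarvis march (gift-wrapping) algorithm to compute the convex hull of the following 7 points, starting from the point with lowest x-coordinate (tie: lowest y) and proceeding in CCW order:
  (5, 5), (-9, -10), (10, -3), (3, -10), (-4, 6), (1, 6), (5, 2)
Hull (CCW) = [(-9, -10), (3, -10), (10, -3), (5, 5), (1, 6), (-4, 6)]

Jarvis march: at each step, from the current hull vertex p, select the next vertex q as the point such that every other point lies strictly to the left of (or on) the directed line p → q. (Equivalently: for every other point r, the cross product (q − p) × (r − p) ≥ 0.)
Starting point (lowest x, tie lowest y): (-9, -10). Wrap until returning to start. Resulting hull: (-9, -10), (3, -10), (10, -3), (5, 5), (1, 6), (-4, 6).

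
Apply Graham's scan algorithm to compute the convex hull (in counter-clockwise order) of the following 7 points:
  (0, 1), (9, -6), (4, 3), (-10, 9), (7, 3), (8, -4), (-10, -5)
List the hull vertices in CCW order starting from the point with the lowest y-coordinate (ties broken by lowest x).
Hull (CCW) = [(9, -6), (7, 3), (-10, 9), (-10, -5)]

Graham scan procedure:
  1. Find the pivot p₀ = point with lowest y (tie → lowest x): (9, -6).
  2. Sort the remaining points by polar angle around p₀.
  3. Walk through sorted points, maintaining a stack; pop the top while the last three entries make a non-left turn (cross product ≤ 0).
  4. Final stack is the convex hull in CCW order: (9, -6), (7, 3), (-10, 9), (-10, -5).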